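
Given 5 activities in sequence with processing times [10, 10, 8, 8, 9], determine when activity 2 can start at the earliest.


Activity 2 starts after activities 1 through 1 complete.
Predecessor durations: [10]
ES = 10 = 10

10


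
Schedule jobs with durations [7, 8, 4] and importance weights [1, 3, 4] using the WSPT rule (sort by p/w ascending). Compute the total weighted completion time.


Compute p/w ratios and sort ascending (WSPT): [(4, 4), (8, 3), (7, 1)]
Compute weighted completion times:
  Job (p=4,w=4): C=4, w*C=4*4=16
  Job (p=8,w=3): C=12, w*C=3*12=36
  Job (p=7,w=1): C=19, w*C=1*19=19
Total weighted completion time = 71

71


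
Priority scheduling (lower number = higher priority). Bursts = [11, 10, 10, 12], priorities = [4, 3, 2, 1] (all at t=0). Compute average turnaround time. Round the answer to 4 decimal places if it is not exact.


Sort by priority (ascending = highest first):
Order: [(1, 12), (2, 10), (3, 10), (4, 11)]
Completion times:
  Priority 1, burst=12, C=12
  Priority 2, burst=10, C=22
  Priority 3, burst=10, C=32
  Priority 4, burst=11, C=43
Average turnaround = 109/4 = 27.25

27.25


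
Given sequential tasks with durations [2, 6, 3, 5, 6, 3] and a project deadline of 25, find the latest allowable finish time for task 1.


LF(activity 1) = deadline - sum of successor durations
Successors: activities 2 through 6 with durations [6, 3, 5, 6, 3]
Sum of successor durations = 23
LF = 25 - 23 = 2

2


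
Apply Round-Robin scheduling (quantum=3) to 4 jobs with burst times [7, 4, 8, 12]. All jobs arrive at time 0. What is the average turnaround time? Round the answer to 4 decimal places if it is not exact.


Time quantum = 3
Execution trace:
  J1 runs 3 units, time = 3
  J2 runs 3 units, time = 6
  J3 runs 3 units, time = 9
  J4 runs 3 units, time = 12
  J1 runs 3 units, time = 15
  J2 runs 1 units, time = 16
  J3 runs 3 units, time = 19
  J4 runs 3 units, time = 22
  J1 runs 1 units, time = 23
  J3 runs 2 units, time = 25
  J4 runs 3 units, time = 28
  J4 runs 3 units, time = 31
Finish times: [23, 16, 25, 31]
Average turnaround = 95/4 = 23.75

23.75


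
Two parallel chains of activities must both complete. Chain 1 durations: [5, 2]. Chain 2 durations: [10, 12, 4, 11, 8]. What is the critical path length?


Path A total = 5 + 2 = 7
Path B total = 10 + 12 + 4 + 11 + 8 = 45
Critical path = longest path = max(7, 45) = 45

45


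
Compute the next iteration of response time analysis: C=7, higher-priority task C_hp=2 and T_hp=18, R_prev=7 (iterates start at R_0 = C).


R_next = C + ceil(R_prev / T_hp) * C_hp
ceil(7 / 18) = ceil(0.3889) = 1
Interference = 1 * 2 = 2
R_next = 7 + 2 = 9

9


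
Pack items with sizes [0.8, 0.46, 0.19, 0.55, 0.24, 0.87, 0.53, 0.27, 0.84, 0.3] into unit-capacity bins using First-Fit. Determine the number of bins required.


Place items sequentially using First-Fit:
  Item 0.8 -> new Bin 1
  Item 0.46 -> new Bin 2
  Item 0.19 -> Bin 1 (now 0.99)
  Item 0.55 -> new Bin 3
  Item 0.24 -> Bin 2 (now 0.7)
  Item 0.87 -> new Bin 4
  Item 0.53 -> new Bin 5
  Item 0.27 -> Bin 2 (now 0.97)
  Item 0.84 -> new Bin 6
  Item 0.3 -> Bin 3 (now 0.85)
Total bins used = 6

6


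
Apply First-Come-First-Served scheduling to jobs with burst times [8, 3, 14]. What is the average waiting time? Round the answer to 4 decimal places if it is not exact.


FCFS order (as given): [8, 3, 14]
Waiting times:
  Job 1: wait = 0
  Job 2: wait = 8
  Job 3: wait = 11
Sum of waiting times = 19
Average waiting time = 19/3 = 6.3333

6.3333


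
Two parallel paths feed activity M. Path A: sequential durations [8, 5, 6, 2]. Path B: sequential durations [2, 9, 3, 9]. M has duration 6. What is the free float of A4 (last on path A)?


ES(A4) = sum of predecessors on chain A = 19
EF(A4) = ES + duration = 19 + 2 = 21
Successor of A4 is M. ES(M) = max(sum(A), sum(B)) = max(21, 23) = 23
Free float = ES(successor) - EF(current) = 23 - 21 = 2

2


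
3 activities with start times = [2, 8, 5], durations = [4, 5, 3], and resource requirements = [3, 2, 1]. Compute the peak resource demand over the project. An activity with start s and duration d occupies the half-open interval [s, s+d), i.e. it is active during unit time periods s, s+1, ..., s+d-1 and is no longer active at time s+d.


Each activity i is active on [start_i, start_i + duration_i).
Compute total resource usage per time slot:
  t=0: active resources = [], total = 0
  t=1: active resources = [], total = 0
  t=2: active resources = [3], total = 3
  t=3: active resources = [3], total = 3
  t=4: active resources = [3], total = 3
  t=5: active resources = [3, 1], total = 4
  t=6: active resources = [1], total = 1
  t=7: active resources = [1], total = 1
  t=8: active resources = [2], total = 2
  t=9: active resources = [2], total = 2
  t=10: active resources = [2], total = 2
  t=11: active resources = [2], total = 2
  t=12: active resources = [2], total = 2
Peak resource demand = 4

4


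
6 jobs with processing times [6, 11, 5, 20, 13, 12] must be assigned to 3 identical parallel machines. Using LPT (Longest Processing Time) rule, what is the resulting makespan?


Sort jobs in decreasing order (LPT): [20, 13, 12, 11, 6, 5]
Assign each job to the least loaded machine:
  Machine 1: jobs [20], load = 20
  Machine 2: jobs [13, 6, 5], load = 24
  Machine 3: jobs [12, 11], load = 23
Makespan = max load = 24

24


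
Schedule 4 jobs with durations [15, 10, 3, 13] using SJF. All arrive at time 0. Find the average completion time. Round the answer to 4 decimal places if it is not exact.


SJF order (ascending): [3, 10, 13, 15]
Completion times:
  Job 1: burst=3, C=3
  Job 2: burst=10, C=13
  Job 3: burst=13, C=26
  Job 4: burst=15, C=41
Average completion = 83/4 = 20.75

20.75


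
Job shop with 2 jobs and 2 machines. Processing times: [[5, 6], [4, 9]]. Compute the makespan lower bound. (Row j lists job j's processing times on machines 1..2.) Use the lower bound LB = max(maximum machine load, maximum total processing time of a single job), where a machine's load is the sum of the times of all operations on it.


Machine loads:
  Machine 1: 5 + 4 = 9
  Machine 2: 6 + 9 = 15
Max machine load = 15
Job totals:
  Job 1: 11
  Job 2: 13
Max job total = 13
Lower bound = max(15, 13) = 15

15


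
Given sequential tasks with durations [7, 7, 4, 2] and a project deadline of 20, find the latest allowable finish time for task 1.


LF(activity 1) = deadline - sum of successor durations
Successors: activities 2 through 4 with durations [7, 4, 2]
Sum of successor durations = 13
LF = 20 - 13 = 7

7


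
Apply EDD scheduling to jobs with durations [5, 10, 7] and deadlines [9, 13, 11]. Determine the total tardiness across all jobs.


Sort by due date (EDD order): [(5, 9), (7, 11), (10, 13)]
Compute completion times and tardiness:
  Job 1: p=5, d=9, C=5, tardiness=max(0,5-9)=0
  Job 2: p=7, d=11, C=12, tardiness=max(0,12-11)=1
  Job 3: p=10, d=13, C=22, tardiness=max(0,22-13)=9
Total tardiness = 10

10


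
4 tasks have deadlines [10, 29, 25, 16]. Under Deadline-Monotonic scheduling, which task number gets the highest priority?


Sort tasks by relative deadline (ascending):
  Task 1: deadline = 10
  Task 4: deadline = 16
  Task 3: deadline = 25
  Task 2: deadline = 29
Priority order (highest first): [1, 4, 3, 2]
Highest priority task = 1

1


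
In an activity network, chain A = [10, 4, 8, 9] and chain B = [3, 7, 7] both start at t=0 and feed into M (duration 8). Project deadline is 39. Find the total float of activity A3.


Forward pass: ES(A3) = sum of predecessors on chain A = 14
EF = ES + duration = 14 + 8 = 22
Backward pass: LF(M) = deadline = 39; LS(M) = 39 - 8 = 31
LF(A3) = LS(M) - sum(successors on chain A) = 31 - 9 = 22
LS = LF - duration = 22 - 8 = 14
Total float = LS - ES = 14 - 14 = 0

0


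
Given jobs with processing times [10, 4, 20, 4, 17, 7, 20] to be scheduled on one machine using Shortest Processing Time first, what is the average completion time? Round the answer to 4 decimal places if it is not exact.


Sort jobs by processing time (SPT order): [4, 4, 7, 10, 17, 20, 20]
Compute completion times sequentially:
  Job 1: processing = 4, completes at 4
  Job 2: processing = 4, completes at 8
  Job 3: processing = 7, completes at 15
  Job 4: processing = 10, completes at 25
  Job 5: processing = 17, completes at 42
  Job 6: processing = 20, completes at 62
  Job 7: processing = 20, completes at 82
Sum of completion times = 238
Average completion time = 238/7 = 34.0

34.0


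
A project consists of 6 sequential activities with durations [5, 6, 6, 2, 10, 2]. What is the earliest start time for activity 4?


Activity 4 starts after activities 1 through 3 complete.
Predecessor durations: [5, 6, 6]
ES = 5 + 6 + 6 = 17

17


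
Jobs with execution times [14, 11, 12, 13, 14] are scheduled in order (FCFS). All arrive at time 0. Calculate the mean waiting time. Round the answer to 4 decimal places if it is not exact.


FCFS order (as given): [14, 11, 12, 13, 14]
Waiting times:
  Job 1: wait = 0
  Job 2: wait = 14
  Job 3: wait = 25
  Job 4: wait = 37
  Job 5: wait = 50
Sum of waiting times = 126
Average waiting time = 126/5 = 25.2

25.2


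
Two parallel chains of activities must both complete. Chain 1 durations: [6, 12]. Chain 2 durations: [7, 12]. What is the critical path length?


Path A total = 6 + 12 = 18
Path B total = 7 + 12 = 19
Critical path = longest path = max(18, 19) = 19

19


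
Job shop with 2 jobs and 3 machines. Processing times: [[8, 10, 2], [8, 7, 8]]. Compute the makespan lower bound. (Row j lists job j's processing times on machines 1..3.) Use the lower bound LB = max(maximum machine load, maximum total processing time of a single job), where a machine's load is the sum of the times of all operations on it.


Machine loads:
  Machine 1: 8 + 8 = 16
  Machine 2: 10 + 7 = 17
  Machine 3: 2 + 8 = 10
Max machine load = 17
Job totals:
  Job 1: 20
  Job 2: 23
Max job total = 23
Lower bound = max(17, 23) = 23

23


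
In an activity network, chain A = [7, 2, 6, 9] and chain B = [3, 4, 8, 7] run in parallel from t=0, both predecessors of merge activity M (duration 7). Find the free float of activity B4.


ES(B4) = sum of predecessors on chain B = 15
EF(B4) = ES + duration = 15 + 7 = 22
Successor of B4 is M. ES(M) = max(sum(A), sum(B)) = max(24, 22) = 24
Free float = ES(successor) - EF(current) = 24 - 22 = 2

2


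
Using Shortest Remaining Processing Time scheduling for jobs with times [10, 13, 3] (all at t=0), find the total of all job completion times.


Since all jobs arrive at t=0, SRPT equals SPT ordering.
SPT order: [3, 10, 13]
Completion times:
  Job 1: p=3, C=3
  Job 2: p=10, C=13
  Job 3: p=13, C=26
Total completion time = 3 + 13 + 26 = 42

42


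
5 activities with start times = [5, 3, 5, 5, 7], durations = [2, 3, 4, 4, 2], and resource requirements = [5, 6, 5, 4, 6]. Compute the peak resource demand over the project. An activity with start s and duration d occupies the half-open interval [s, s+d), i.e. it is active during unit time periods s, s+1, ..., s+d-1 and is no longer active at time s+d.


Each activity i is active on [start_i, start_i + duration_i).
Compute total resource usage per time slot:
  t=0: active resources = [], total = 0
  t=1: active resources = [], total = 0
  t=2: active resources = [], total = 0
  t=3: active resources = [6], total = 6
  t=4: active resources = [6], total = 6
  t=5: active resources = [5, 6, 5, 4], total = 20
  t=6: active resources = [5, 5, 4], total = 14
  t=7: active resources = [5, 4, 6], total = 15
  t=8: active resources = [5, 4, 6], total = 15
Peak resource demand = 20

20


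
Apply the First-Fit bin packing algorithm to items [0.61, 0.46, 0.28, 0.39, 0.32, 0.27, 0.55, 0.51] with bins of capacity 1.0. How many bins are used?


Place items sequentially using First-Fit:
  Item 0.61 -> new Bin 1
  Item 0.46 -> new Bin 2
  Item 0.28 -> Bin 1 (now 0.89)
  Item 0.39 -> Bin 2 (now 0.85)
  Item 0.32 -> new Bin 3
  Item 0.27 -> Bin 3 (now 0.59)
  Item 0.55 -> new Bin 4
  Item 0.51 -> new Bin 5
Total bins used = 5

5


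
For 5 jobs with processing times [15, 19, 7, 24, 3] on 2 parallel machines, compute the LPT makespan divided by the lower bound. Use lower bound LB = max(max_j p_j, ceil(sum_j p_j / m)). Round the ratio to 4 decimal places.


LPT order: [24, 19, 15, 7, 3]
Machine loads after assignment: [34, 34]
LPT makespan = 34
Lower bound = max(max_job, ceil(total/2)) = max(24, 34) = 34
Ratio = 34 / 34 = 1.0

1.0


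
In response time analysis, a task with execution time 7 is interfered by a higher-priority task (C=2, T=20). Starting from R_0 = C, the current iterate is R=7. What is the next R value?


R_next = C + ceil(R_prev / T_hp) * C_hp
ceil(7 / 20) = ceil(0.35) = 1
Interference = 1 * 2 = 2
R_next = 7 + 2 = 9

9


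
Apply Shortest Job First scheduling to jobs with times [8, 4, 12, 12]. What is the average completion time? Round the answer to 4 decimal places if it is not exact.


SJF order (ascending): [4, 8, 12, 12]
Completion times:
  Job 1: burst=4, C=4
  Job 2: burst=8, C=12
  Job 3: burst=12, C=24
  Job 4: burst=12, C=36
Average completion = 76/4 = 19.0

19.0


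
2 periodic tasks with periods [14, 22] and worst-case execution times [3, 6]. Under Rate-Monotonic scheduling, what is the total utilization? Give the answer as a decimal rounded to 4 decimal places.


Compute individual utilizations (exact fractions):
  Task 1: C/T = 3/14 (approx. 0.2143)
  Task 2: C/T = 6/22 = 3/11 (approx. 0.2727)
Total utilization U = 3/14 + 3/11 = 75/154
Rounded to 4 decimal places: U = 0.4870
RM (Liu & Layland) bound for 2 tasks = 0.828427; compare with U = 75/154 (approx. 0.487013)
U <= bound, so schedulable by RM sufficient condition.

0.4870


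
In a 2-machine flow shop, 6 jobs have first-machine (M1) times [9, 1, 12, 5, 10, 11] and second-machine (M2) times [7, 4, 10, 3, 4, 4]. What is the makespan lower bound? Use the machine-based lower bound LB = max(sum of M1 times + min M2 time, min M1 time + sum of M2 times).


LB1 = sum(M1 times) + min(M2 times) = 48 + 3 = 51
LB2 = min(M1 times) + sum(M2 times) = 1 + 32 = 33
Lower bound = max(LB1, LB2) = max(51, 33) = 51

51


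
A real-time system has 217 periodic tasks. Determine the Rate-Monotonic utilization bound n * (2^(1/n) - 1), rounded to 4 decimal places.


Compute 2^(1/217) = 1.0031993336
Subtract 1: 1.0031993336 - 1 = 0.0031993336
Multiply by n: 217 * 0.0031993336 = 0.6942553912
Round to 4 dp: 0.6943

0.6943


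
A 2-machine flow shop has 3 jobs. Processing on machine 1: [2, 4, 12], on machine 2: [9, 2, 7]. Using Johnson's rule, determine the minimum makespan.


Apply Johnson's rule:
  Group 1 (a <= b): [(1, 2, 9)]
  Group 2 (a > b): [(3, 12, 7), (2, 4, 2)]
Optimal job order: [1, 3, 2]
Schedule:
  Job 1: M1 done at 2, M2 done at 11
  Job 3: M1 done at 14, M2 done at 21
  Job 2: M1 done at 18, M2 done at 23
Makespan = 23

23


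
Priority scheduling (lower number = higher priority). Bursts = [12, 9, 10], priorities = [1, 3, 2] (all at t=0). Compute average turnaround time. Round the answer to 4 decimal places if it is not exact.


Sort by priority (ascending = highest first):
Order: [(1, 12), (2, 10), (3, 9)]
Completion times:
  Priority 1, burst=12, C=12
  Priority 2, burst=10, C=22
  Priority 3, burst=9, C=31
Average turnaround = 65/3 = 21.6667

21.6667


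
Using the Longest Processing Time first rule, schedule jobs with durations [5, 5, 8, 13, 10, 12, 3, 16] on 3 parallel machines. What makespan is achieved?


Sort jobs in decreasing order (LPT): [16, 13, 12, 10, 8, 5, 5, 3]
Assign each job to the least loaded machine:
  Machine 1: jobs [16, 5, 5], load = 26
  Machine 2: jobs [13, 8, 3], load = 24
  Machine 3: jobs [12, 10], load = 22
Makespan = max load = 26

26


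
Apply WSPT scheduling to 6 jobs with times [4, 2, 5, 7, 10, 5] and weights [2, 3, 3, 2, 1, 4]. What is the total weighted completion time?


Compute p/w ratios and sort ascending (WSPT): [(2, 3), (5, 4), (5, 3), (4, 2), (7, 2), (10, 1)]
Compute weighted completion times:
  Job (p=2,w=3): C=2, w*C=3*2=6
  Job (p=5,w=4): C=7, w*C=4*7=28
  Job (p=5,w=3): C=12, w*C=3*12=36
  Job (p=4,w=2): C=16, w*C=2*16=32
  Job (p=7,w=2): C=23, w*C=2*23=46
  Job (p=10,w=1): C=33, w*C=1*33=33
Total weighted completion time = 181

181


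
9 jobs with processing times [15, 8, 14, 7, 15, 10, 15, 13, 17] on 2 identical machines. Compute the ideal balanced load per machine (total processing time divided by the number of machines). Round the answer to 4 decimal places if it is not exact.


Total processing time = 15 + 8 + 14 + 7 + 15 + 10 + 15 + 13 + 17 = 114
Number of machines = 2
Ideal balanced load = 114 / 2 = 57.0

57.0


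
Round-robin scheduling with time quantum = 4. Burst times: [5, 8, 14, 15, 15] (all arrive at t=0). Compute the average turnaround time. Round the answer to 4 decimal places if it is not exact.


Time quantum = 4
Execution trace:
  J1 runs 4 units, time = 4
  J2 runs 4 units, time = 8
  J3 runs 4 units, time = 12
  J4 runs 4 units, time = 16
  J5 runs 4 units, time = 20
  J1 runs 1 units, time = 21
  J2 runs 4 units, time = 25
  J3 runs 4 units, time = 29
  J4 runs 4 units, time = 33
  J5 runs 4 units, time = 37
  J3 runs 4 units, time = 41
  J4 runs 4 units, time = 45
  J5 runs 4 units, time = 49
  J3 runs 2 units, time = 51
  J4 runs 3 units, time = 54
  J5 runs 3 units, time = 57
Finish times: [21, 25, 51, 54, 57]
Average turnaround = 208/5 = 41.6

41.6


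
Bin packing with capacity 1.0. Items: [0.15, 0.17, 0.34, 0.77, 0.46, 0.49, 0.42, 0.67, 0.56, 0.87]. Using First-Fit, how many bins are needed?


Place items sequentially using First-Fit:
  Item 0.15 -> new Bin 1
  Item 0.17 -> Bin 1 (now 0.32)
  Item 0.34 -> Bin 1 (now 0.66)
  Item 0.77 -> new Bin 2
  Item 0.46 -> new Bin 3
  Item 0.49 -> Bin 3 (now 0.95)
  Item 0.42 -> new Bin 4
  Item 0.67 -> new Bin 5
  Item 0.56 -> Bin 4 (now 0.98)
  Item 0.87 -> new Bin 6
Total bins used = 6

6


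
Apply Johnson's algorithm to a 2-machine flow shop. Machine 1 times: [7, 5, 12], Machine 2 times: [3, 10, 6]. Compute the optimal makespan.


Apply Johnson's rule:
  Group 1 (a <= b): [(2, 5, 10)]
  Group 2 (a > b): [(3, 12, 6), (1, 7, 3)]
Optimal job order: [2, 3, 1]
Schedule:
  Job 2: M1 done at 5, M2 done at 15
  Job 3: M1 done at 17, M2 done at 23
  Job 1: M1 done at 24, M2 done at 27
Makespan = 27

27


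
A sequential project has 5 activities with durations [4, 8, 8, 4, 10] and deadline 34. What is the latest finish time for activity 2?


LF(activity 2) = deadline - sum of successor durations
Successors: activities 3 through 5 with durations [8, 4, 10]
Sum of successor durations = 22
LF = 34 - 22 = 12

12


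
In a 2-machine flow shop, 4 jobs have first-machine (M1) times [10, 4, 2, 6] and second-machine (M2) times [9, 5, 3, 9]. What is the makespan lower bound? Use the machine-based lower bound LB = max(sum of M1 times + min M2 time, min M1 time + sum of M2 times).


LB1 = sum(M1 times) + min(M2 times) = 22 + 3 = 25
LB2 = min(M1 times) + sum(M2 times) = 2 + 26 = 28
Lower bound = max(LB1, LB2) = max(25, 28) = 28

28


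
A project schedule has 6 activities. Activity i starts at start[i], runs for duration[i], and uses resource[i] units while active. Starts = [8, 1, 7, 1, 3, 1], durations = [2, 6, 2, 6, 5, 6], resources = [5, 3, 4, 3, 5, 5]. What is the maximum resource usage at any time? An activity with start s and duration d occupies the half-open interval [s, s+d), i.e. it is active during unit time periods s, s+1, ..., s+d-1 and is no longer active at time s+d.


Each activity i is active on [start_i, start_i + duration_i).
Compute total resource usage per time slot:
  t=0: active resources = [], total = 0
  t=1: active resources = [3, 3, 5], total = 11
  t=2: active resources = [3, 3, 5], total = 11
  t=3: active resources = [3, 3, 5, 5], total = 16
  t=4: active resources = [3, 3, 5, 5], total = 16
  t=5: active resources = [3, 3, 5, 5], total = 16
  t=6: active resources = [3, 3, 5, 5], total = 16
  t=7: active resources = [4, 5], total = 9
  t=8: active resources = [5, 4], total = 9
  t=9: active resources = [5], total = 5
Peak resource demand = 16

16


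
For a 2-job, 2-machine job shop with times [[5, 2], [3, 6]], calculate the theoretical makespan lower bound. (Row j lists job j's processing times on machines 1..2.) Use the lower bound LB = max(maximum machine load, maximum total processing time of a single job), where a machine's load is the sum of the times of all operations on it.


Machine loads:
  Machine 1: 5 + 3 = 8
  Machine 2: 2 + 6 = 8
Max machine load = 8
Job totals:
  Job 1: 7
  Job 2: 9
Max job total = 9
Lower bound = max(8, 9) = 9

9


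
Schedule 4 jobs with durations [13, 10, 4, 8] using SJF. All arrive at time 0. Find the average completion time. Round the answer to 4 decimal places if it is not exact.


SJF order (ascending): [4, 8, 10, 13]
Completion times:
  Job 1: burst=4, C=4
  Job 2: burst=8, C=12
  Job 3: burst=10, C=22
  Job 4: burst=13, C=35
Average completion = 73/4 = 18.25

18.25


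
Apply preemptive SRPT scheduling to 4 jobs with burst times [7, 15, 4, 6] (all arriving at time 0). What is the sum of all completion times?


Since all jobs arrive at t=0, SRPT equals SPT ordering.
SPT order: [4, 6, 7, 15]
Completion times:
  Job 1: p=4, C=4
  Job 2: p=6, C=10
  Job 3: p=7, C=17
  Job 4: p=15, C=32
Total completion time = 4 + 10 + 17 + 32 = 63

63


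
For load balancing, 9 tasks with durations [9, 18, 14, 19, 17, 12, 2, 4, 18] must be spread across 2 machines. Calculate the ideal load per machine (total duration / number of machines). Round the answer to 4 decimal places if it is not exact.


Total processing time = 9 + 18 + 14 + 19 + 17 + 12 + 2 + 4 + 18 = 113
Number of machines = 2
Ideal balanced load = 113 / 2 = 56.5

56.5


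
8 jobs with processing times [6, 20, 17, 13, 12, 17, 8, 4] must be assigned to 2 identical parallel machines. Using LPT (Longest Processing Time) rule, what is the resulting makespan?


Sort jobs in decreasing order (LPT): [20, 17, 17, 13, 12, 8, 6, 4]
Assign each job to the least loaded machine:
  Machine 1: jobs [20, 13, 12, 4], load = 49
  Machine 2: jobs [17, 17, 8, 6], load = 48
Makespan = max load = 49

49


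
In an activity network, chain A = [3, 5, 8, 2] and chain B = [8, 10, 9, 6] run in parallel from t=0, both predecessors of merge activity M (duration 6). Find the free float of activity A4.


ES(A4) = sum of predecessors on chain A = 16
EF(A4) = ES + duration = 16 + 2 = 18
Successor of A4 is M. ES(M) = max(sum(A), sum(B)) = max(18, 33) = 33
Free float = ES(successor) - EF(current) = 33 - 18 = 15

15


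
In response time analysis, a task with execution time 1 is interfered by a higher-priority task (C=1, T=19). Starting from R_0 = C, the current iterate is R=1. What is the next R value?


R_next = C + ceil(R_prev / T_hp) * C_hp
ceil(1 / 19) = ceil(0.0526) = 1
Interference = 1 * 1 = 1
R_next = 1 + 1 = 2

2


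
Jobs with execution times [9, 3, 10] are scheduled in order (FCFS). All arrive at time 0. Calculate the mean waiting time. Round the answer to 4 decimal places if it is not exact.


FCFS order (as given): [9, 3, 10]
Waiting times:
  Job 1: wait = 0
  Job 2: wait = 9
  Job 3: wait = 12
Sum of waiting times = 21
Average waiting time = 21/3 = 7.0

7.0


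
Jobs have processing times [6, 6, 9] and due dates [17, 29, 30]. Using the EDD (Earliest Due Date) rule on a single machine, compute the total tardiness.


Sort by due date (EDD order): [(6, 17), (6, 29), (9, 30)]
Compute completion times and tardiness:
  Job 1: p=6, d=17, C=6, tardiness=max(0,6-17)=0
  Job 2: p=6, d=29, C=12, tardiness=max(0,12-29)=0
  Job 3: p=9, d=30, C=21, tardiness=max(0,21-30)=0
Total tardiness = 0

0


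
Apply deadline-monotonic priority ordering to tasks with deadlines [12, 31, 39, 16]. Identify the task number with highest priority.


Sort tasks by relative deadline (ascending):
  Task 1: deadline = 12
  Task 4: deadline = 16
  Task 2: deadline = 31
  Task 3: deadline = 39
Priority order (highest first): [1, 4, 2, 3]
Highest priority task = 1

1


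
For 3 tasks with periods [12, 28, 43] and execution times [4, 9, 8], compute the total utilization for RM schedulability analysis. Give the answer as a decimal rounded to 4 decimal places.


Compute individual utilizations (exact fractions):
  Task 1: C/T = 4/12 = 1/3 (approx. 0.3333)
  Task 2: C/T = 9/28 (approx. 0.3214)
  Task 3: C/T = 8/43 (approx. 0.186)
Total utilization U = 1/3 + 9/28 + 8/43 = 3037/3612
Rounded to 4 decimal places: U = 0.8408
RM (Liu & Layland) bound for 3 tasks = 0.779763; compare with U = 3037/3612 (approx. 0.840808)
bound < U <= 1, so the RM sufficient condition is not met (inconclusive; an exact test such as response-time analysis is needed).

0.8408


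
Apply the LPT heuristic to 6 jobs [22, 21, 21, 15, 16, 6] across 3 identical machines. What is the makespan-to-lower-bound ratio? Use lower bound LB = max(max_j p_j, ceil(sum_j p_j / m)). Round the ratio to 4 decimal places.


LPT order: [22, 21, 21, 16, 15, 6]
Machine loads after assignment: [28, 37, 36]
LPT makespan = 37
Lower bound = max(max_job, ceil(total/3)) = max(22, 34) = 34
Ratio = 37 / 34 = 1.0882

1.0882


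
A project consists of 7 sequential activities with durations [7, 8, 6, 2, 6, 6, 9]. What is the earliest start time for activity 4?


Activity 4 starts after activities 1 through 3 complete.
Predecessor durations: [7, 8, 6]
ES = 7 + 8 + 6 = 21

21


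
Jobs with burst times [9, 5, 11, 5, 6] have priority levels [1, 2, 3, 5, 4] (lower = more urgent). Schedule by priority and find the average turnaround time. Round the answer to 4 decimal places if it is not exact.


Sort by priority (ascending = highest first):
Order: [(1, 9), (2, 5), (3, 11), (4, 6), (5, 5)]
Completion times:
  Priority 1, burst=9, C=9
  Priority 2, burst=5, C=14
  Priority 3, burst=11, C=25
  Priority 4, burst=6, C=31
  Priority 5, burst=5, C=36
Average turnaround = 115/5 = 23.0

23.0


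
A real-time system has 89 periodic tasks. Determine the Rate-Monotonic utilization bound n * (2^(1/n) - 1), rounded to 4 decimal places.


Compute 2^(1/89) = 1.0078185773
Subtract 1: 1.0078185773 - 1 = 0.0078185773
Multiply by n: 89 * 0.0078185773 = 0.6958533797
Round to 4 dp: 0.6959

0.6959


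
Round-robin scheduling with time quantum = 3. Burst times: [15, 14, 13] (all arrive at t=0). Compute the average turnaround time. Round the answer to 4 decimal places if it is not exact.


Time quantum = 3
Execution trace:
  J1 runs 3 units, time = 3
  J2 runs 3 units, time = 6
  J3 runs 3 units, time = 9
  J1 runs 3 units, time = 12
  J2 runs 3 units, time = 15
  J3 runs 3 units, time = 18
  J1 runs 3 units, time = 21
  J2 runs 3 units, time = 24
  J3 runs 3 units, time = 27
  J1 runs 3 units, time = 30
  J2 runs 3 units, time = 33
  J3 runs 3 units, time = 36
  J1 runs 3 units, time = 39
  J2 runs 2 units, time = 41
  J3 runs 1 units, time = 42
Finish times: [39, 41, 42]
Average turnaround = 122/3 = 40.6667

40.6667


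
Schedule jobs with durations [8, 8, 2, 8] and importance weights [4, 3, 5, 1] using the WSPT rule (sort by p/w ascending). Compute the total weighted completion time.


Compute p/w ratios and sort ascending (WSPT): [(2, 5), (8, 4), (8, 3), (8, 1)]
Compute weighted completion times:
  Job (p=2,w=5): C=2, w*C=5*2=10
  Job (p=8,w=4): C=10, w*C=4*10=40
  Job (p=8,w=3): C=18, w*C=3*18=54
  Job (p=8,w=1): C=26, w*C=1*26=26
Total weighted completion time = 130

130


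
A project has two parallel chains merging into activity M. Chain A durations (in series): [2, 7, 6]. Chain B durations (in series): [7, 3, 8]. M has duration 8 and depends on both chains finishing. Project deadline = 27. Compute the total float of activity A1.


Forward pass: ES(A1) = sum of predecessors on chain A = 0
EF = ES + duration = 0 + 2 = 2
Backward pass: LF(M) = deadline = 27; LS(M) = 27 - 8 = 19
LF(A1) = LS(M) - sum(successors on chain A) = 19 - 13 = 6
LS = LF - duration = 6 - 2 = 4
Total float = LS - ES = 4 - 0 = 4

4


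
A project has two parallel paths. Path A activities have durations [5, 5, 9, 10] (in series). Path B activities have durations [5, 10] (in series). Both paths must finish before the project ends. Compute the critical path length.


Path A total = 5 + 5 + 9 + 10 = 29
Path B total = 5 + 10 = 15
Critical path = longest path = max(29, 15) = 29

29


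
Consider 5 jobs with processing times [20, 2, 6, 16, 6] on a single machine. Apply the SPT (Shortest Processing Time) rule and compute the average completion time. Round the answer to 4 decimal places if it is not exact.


Sort jobs by processing time (SPT order): [2, 6, 6, 16, 20]
Compute completion times sequentially:
  Job 1: processing = 2, completes at 2
  Job 2: processing = 6, completes at 8
  Job 3: processing = 6, completes at 14
  Job 4: processing = 16, completes at 30
  Job 5: processing = 20, completes at 50
Sum of completion times = 104
Average completion time = 104/5 = 20.8

20.8


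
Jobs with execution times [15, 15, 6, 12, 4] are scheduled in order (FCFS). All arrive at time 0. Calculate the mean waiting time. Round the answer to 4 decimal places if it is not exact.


FCFS order (as given): [15, 15, 6, 12, 4]
Waiting times:
  Job 1: wait = 0
  Job 2: wait = 15
  Job 3: wait = 30
  Job 4: wait = 36
  Job 5: wait = 48
Sum of waiting times = 129
Average waiting time = 129/5 = 25.8

25.8


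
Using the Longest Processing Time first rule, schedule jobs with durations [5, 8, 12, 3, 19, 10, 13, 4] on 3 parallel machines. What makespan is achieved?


Sort jobs in decreasing order (LPT): [19, 13, 12, 10, 8, 5, 4, 3]
Assign each job to the least loaded machine:
  Machine 1: jobs [19, 5], load = 24
  Machine 2: jobs [13, 8, 4], load = 25
  Machine 3: jobs [12, 10, 3], load = 25
Makespan = max load = 25

25


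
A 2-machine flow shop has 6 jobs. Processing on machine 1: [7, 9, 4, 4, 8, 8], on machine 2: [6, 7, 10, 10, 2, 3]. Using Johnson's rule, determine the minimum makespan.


Apply Johnson's rule:
  Group 1 (a <= b): [(3, 4, 10), (4, 4, 10)]
  Group 2 (a > b): [(2, 9, 7), (1, 7, 6), (6, 8, 3), (5, 8, 2)]
Optimal job order: [3, 4, 2, 1, 6, 5]
Schedule:
  Job 3: M1 done at 4, M2 done at 14
  Job 4: M1 done at 8, M2 done at 24
  Job 2: M1 done at 17, M2 done at 31
  Job 1: M1 done at 24, M2 done at 37
  Job 6: M1 done at 32, M2 done at 40
  Job 5: M1 done at 40, M2 done at 42
Makespan = 42

42


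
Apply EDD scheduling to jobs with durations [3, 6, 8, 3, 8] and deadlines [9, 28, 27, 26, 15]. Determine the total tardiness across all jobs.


Sort by due date (EDD order): [(3, 9), (8, 15), (3, 26), (8, 27), (6, 28)]
Compute completion times and tardiness:
  Job 1: p=3, d=9, C=3, tardiness=max(0,3-9)=0
  Job 2: p=8, d=15, C=11, tardiness=max(0,11-15)=0
  Job 3: p=3, d=26, C=14, tardiness=max(0,14-26)=0
  Job 4: p=8, d=27, C=22, tardiness=max(0,22-27)=0
  Job 5: p=6, d=28, C=28, tardiness=max(0,28-28)=0
Total tardiness = 0

0


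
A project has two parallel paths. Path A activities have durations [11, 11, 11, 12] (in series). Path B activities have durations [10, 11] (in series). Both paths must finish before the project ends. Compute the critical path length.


Path A total = 11 + 11 + 11 + 12 = 45
Path B total = 10 + 11 = 21
Critical path = longest path = max(45, 21) = 45

45


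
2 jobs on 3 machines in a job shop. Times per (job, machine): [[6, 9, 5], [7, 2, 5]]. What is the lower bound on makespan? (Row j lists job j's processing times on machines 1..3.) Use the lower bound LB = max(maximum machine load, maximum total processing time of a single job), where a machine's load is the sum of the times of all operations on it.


Machine loads:
  Machine 1: 6 + 7 = 13
  Machine 2: 9 + 2 = 11
  Machine 3: 5 + 5 = 10
Max machine load = 13
Job totals:
  Job 1: 20
  Job 2: 14
Max job total = 20
Lower bound = max(13, 20) = 20

20


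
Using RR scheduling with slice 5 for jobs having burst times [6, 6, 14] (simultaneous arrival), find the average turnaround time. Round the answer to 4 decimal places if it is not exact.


Time quantum = 5
Execution trace:
  J1 runs 5 units, time = 5
  J2 runs 5 units, time = 10
  J3 runs 5 units, time = 15
  J1 runs 1 units, time = 16
  J2 runs 1 units, time = 17
  J3 runs 5 units, time = 22
  J3 runs 4 units, time = 26
Finish times: [16, 17, 26]
Average turnaround = 59/3 = 19.6667

19.6667


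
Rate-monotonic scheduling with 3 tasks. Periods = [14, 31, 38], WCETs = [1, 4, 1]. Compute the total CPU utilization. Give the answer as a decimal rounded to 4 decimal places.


Compute individual utilizations (exact fractions):
  Task 1: C/T = 1/14 (approx. 0.0714)
  Task 2: C/T = 4/31 (approx. 0.129)
  Task 3: C/T = 1/38 (approx. 0.0263)
Total utilization U = 1/14 + 4/31 + 1/38 = 935/4123
Rounded to 4 decimal places: U = 0.2268
RM (Liu & Layland) bound for 3 tasks = 0.779763; compare with U = 935/4123 (approx. 0.226777)
U <= bound, so schedulable by RM sufficient condition.

0.2268


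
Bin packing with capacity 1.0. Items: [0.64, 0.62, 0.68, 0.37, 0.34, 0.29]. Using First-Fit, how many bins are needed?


Place items sequentially using First-Fit:
  Item 0.64 -> new Bin 1
  Item 0.62 -> new Bin 2
  Item 0.68 -> new Bin 3
  Item 0.37 -> Bin 2 (now 0.99)
  Item 0.34 -> Bin 1 (now 0.98)
  Item 0.29 -> Bin 3 (now 0.97)
Total bins used = 3

3


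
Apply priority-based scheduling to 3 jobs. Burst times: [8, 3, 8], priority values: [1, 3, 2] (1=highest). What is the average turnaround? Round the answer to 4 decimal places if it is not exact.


Sort by priority (ascending = highest first):
Order: [(1, 8), (2, 8), (3, 3)]
Completion times:
  Priority 1, burst=8, C=8
  Priority 2, burst=8, C=16
  Priority 3, burst=3, C=19
Average turnaround = 43/3 = 14.3333

14.3333


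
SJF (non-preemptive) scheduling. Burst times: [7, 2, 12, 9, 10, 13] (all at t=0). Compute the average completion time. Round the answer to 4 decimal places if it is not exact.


SJF order (ascending): [2, 7, 9, 10, 12, 13]
Completion times:
  Job 1: burst=2, C=2
  Job 2: burst=7, C=9
  Job 3: burst=9, C=18
  Job 4: burst=10, C=28
  Job 5: burst=12, C=40
  Job 6: burst=13, C=53
Average completion = 150/6 = 25.0

25.0


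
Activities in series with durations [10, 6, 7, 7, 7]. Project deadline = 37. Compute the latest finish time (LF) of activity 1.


LF(activity 1) = deadline - sum of successor durations
Successors: activities 2 through 5 with durations [6, 7, 7, 7]
Sum of successor durations = 27
LF = 37 - 27 = 10

10


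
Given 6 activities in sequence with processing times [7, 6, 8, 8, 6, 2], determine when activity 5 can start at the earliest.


Activity 5 starts after activities 1 through 4 complete.
Predecessor durations: [7, 6, 8, 8]
ES = 7 + 6 + 8 + 8 = 29

29


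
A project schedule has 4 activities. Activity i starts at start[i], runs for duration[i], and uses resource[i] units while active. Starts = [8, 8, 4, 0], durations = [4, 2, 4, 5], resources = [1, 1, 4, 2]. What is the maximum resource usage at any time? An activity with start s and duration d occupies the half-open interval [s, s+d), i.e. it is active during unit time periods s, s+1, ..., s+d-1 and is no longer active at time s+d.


Each activity i is active on [start_i, start_i + duration_i).
Compute total resource usage per time slot:
  t=0: active resources = [2], total = 2
  t=1: active resources = [2], total = 2
  t=2: active resources = [2], total = 2
  t=3: active resources = [2], total = 2
  t=4: active resources = [4, 2], total = 6
  t=5: active resources = [4], total = 4
  t=6: active resources = [4], total = 4
  t=7: active resources = [4], total = 4
  t=8: active resources = [1, 1], total = 2
  t=9: active resources = [1, 1], total = 2
  t=10: active resources = [1], total = 1
  t=11: active resources = [1], total = 1
Peak resource demand = 6

6


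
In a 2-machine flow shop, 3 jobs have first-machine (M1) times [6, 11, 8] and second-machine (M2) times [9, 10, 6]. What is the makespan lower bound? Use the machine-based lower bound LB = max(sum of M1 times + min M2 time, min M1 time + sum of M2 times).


LB1 = sum(M1 times) + min(M2 times) = 25 + 6 = 31
LB2 = min(M1 times) + sum(M2 times) = 6 + 25 = 31
Lower bound = max(LB1, LB2) = max(31, 31) = 31

31


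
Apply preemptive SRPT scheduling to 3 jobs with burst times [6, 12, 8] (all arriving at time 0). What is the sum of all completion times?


Since all jobs arrive at t=0, SRPT equals SPT ordering.
SPT order: [6, 8, 12]
Completion times:
  Job 1: p=6, C=6
  Job 2: p=8, C=14
  Job 3: p=12, C=26
Total completion time = 6 + 14 + 26 = 46

46


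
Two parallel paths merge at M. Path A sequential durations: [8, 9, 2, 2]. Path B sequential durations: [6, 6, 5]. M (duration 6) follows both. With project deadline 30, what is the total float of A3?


Forward pass: ES(A3) = sum of predecessors on chain A = 17
EF = ES + duration = 17 + 2 = 19
Backward pass: LF(M) = deadline = 30; LS(M) = 30 - 6 = 24
LF(A3) = LS(M) - sum(successors on chain A) = 24 - 2 = 22
LS = LF - duration = 22 - 2 = 20
Total float = LS - ES = 20 - 17 = 3

3


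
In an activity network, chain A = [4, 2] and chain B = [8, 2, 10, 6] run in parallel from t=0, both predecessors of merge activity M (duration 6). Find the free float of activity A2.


ES(A2) = sum of predecessors on chain A = 4
EF(A2) = ES + duration = 4 + 2 = 6
Successor of A2 is M. ES(M) = max(sum(A), sum(B)) = max(6, 26) = 26
Free float = ES(successor) - EF(current) = 26 - 6 = 20

20


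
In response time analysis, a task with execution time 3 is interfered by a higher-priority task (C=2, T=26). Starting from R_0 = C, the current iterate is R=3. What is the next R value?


R_next = C + ceil(R_prev / T_hp) * C_hp
ceil(3 / 26) = ceil(0.1154) = 1
Interference = 1 * 2 = 2
R_next = 3 + 2 = 5

5


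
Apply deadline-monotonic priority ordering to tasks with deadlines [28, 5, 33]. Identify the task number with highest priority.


Sort tasks by relative deadline (ascending):
  Task 2: deadline = 5
  Task 1: deadline = 28
  Task 3: deadline = 33
Priority order (highest first): [2, 1, 3]
Highest priority task = 2

2


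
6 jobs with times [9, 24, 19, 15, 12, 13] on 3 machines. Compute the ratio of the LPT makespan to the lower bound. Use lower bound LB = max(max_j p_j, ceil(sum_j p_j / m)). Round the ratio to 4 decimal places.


LPT order: [24, 19, 15, 13, 12, 9]
Machine loads after assignment: [33, 31, 28]
LPT makespan = 33
Lower bound = max(max_job, ceil(total/3)) = max(24, 31) = 31
Ratio = 33 / 31 = 1.0645

1.0645


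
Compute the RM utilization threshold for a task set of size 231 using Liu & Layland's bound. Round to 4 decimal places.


Compute 2^(1/231) = 1.0030051436
Subtract 1: 1.0030051436 - 1 = 0.0030051436
Multiply by n: 231 * 0.0030051436 = 0.6941881716
Round to 4 dp: 0.6942

0.6942


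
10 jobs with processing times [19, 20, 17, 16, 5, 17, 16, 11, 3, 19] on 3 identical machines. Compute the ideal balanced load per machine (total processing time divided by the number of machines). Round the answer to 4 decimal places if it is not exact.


Total processing time = 19 + 20 + 17 + 16 + 5 + 17 + 16 + 11 + 3 + 19 = 143
Number of machines = 3
Ideal balanced load = 143 / 3 = 47.6667

47.6667


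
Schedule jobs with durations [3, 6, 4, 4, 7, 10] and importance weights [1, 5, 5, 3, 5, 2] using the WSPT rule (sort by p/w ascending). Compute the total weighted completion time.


Compute p/w ratios and sort ascending (WSPT): [(4, 5), (6, 5), (4, 3), (7, 5), (3, 1), (10, 2)]
Compute weighted completion times:
  Job (p=4,w=5): C=4, w*C=5*4=20
  Job (p=6,w=5): C=10, w*C=5*10=50
  Job (p=4,w=3): C=14, w*C=3*14=42
  Job (p=7,w=5): C=21, w*C=5*21=105
  Job (p=3,w=1): C=24, w*C=1*24=24
  Job (p=10,w=2): C=34, w*C=2*34=68
Total weighted completion time = 309

309


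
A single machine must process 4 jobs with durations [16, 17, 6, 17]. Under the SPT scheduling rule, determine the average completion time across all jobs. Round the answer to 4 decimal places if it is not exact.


Sort jobs by processing time (SPT order): [6, 16, 17, 17]
Compute completion times sequentially:
  Job 1: processing = 6, completes at 6
  Job 2: processing = 16, completes at 22
  Job 3: processing = 17, completes at 39
  Job 4: processing = 17, completes at 56
Sum of completion times = 123
Average completion time = 123/4 = 30.75

30.75
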